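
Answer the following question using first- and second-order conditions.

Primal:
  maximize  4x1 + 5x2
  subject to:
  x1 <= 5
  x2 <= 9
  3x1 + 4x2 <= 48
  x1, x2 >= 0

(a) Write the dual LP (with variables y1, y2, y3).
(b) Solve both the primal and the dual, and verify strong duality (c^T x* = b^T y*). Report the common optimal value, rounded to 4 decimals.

The standard primal-dual pair for 'max c^T x s.t. A x <= b, x >= 0' is:
  Dual:  min b^T y  s.t.  A^T y >= c,  y >= 0.

So the dual LP is:
  minimize  5y1 + 9y2 + 48y3
  subject to:
    y1 + 3y3 >= 4
    y2 + 4y3 >= 5
    y1, y2, y3 >= 0

Solving the primal: x* = (5, 8.25).
  primal value c^T x* = 61.25.
Solving the dual: y* = (0.25, 0, 1.25).
  dual value b^T y* = 61.25.
Strong duality: c^T x* = b^T y*. Confirmed.

61.25


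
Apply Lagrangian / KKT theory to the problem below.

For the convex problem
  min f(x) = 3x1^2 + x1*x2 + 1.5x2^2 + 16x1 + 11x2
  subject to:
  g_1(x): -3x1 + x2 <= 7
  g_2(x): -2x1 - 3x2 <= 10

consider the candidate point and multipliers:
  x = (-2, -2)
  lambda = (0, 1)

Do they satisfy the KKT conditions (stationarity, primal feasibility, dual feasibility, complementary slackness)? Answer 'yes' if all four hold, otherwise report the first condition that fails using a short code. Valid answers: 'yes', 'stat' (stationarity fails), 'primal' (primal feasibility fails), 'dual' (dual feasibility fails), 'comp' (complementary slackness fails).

Gradient of f: grad f(x) = Q x + c = (2, 3)
Constraint values g_i(x) = a_i^T x - b_i:
  g_1((-2, -2)) = -3
  g_2((-2, -2)) = 0
Stationarity residual: grad f(x) + sum_i lambda_i a_i = (0, 0)
  -> stationarity OK
Primal feasibility (all g_i <= 0): OK
Dual feasibility (all lambda_i >= 0): OK
Complementary slackness (lambda_i * g_i(x) = 0 for all i): OK

Verdict: yes, KKT holds.

yes


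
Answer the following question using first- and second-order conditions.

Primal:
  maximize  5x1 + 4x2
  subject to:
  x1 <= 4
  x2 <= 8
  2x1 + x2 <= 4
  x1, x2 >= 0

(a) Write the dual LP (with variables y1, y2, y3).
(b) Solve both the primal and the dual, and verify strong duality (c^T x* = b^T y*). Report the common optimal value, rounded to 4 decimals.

The standard primal-dual pair for 'max c^T x s.t. A x <= b, x >= 0' is:
  Dual:  min b^T y  s.t.  A^T y >= c,  y >= 0.

So the dual LP is:
  minimize  4y1 + 8y2 + 4y3
  subject to:
    y1 + 2y3 >= 5
    y2 + y3 >= 4
    y1, y2, y3 >= 0

Solving the primal: x* = (0, 4).
  primal value c^T x* = 16.
Solving the dual: y* = (0, 0, 4).
  dual value b^T y* = 16.
Strong duality: c^T x* = b^T y*. Confirmed.

16


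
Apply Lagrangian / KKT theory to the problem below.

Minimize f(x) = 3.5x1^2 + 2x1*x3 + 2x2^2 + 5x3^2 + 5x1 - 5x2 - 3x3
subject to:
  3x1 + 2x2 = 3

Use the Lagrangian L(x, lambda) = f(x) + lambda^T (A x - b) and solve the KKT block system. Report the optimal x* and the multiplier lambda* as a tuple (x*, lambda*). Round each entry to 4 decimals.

Form the Lagrangian:
  L(x, lambda) = (1/2) x^T Q x + c^T x + lambda^T (A x - b)
Stationarity (grad_x L = 0): Q x + c + A^T lambda = 0.
Primal feasibility: A x = b.

This gives the KKT block system:
  [ Q   A^T ] [ x     ]   [-c ]
  [ A    0  ] [ lambda ] = [ b ]

Solving the linear system:
  x*      = (-0.2628, 1.8942, 0.3526)
  lambda* = (-1.2885)
  f(x*)   = -3.9888

x* = (-0.2628, 1.8942, 0.3526), lambda* = (-1.2885)


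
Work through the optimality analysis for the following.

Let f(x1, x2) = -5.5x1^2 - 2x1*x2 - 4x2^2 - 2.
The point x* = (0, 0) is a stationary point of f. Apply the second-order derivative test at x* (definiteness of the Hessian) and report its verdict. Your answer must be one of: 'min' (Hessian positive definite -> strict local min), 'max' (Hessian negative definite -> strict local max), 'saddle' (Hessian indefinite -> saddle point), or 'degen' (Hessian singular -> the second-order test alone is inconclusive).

Compute the Hessian H = grad^2 f:
  H = [[-11, -2], [-2, -8]]
Verify stationarity: grad f(x*) = H x* + g = (0, 0).
Eigenvalues of H: -12, -7.
Both eigenvalues < 0, so H is negative definite -> x* is a strict local max.

max


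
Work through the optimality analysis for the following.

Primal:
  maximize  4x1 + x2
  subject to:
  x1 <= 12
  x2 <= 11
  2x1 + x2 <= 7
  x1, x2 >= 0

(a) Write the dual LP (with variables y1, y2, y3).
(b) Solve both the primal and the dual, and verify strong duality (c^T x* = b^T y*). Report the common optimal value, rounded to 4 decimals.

The standard primal-dual pair for 'max c^T x s.t. A x <= b, x >= 0' is:
  Dual:  min b^T y  s.t.  A^T y >= c,  y >= 0.

So the dual LP is:
  minimize  12y1 + 11y2 + 7y3
  subject to:
    y1 + 2y3 >= 4
    y2 + y3 >= 1
    y1, y2, y3 >= 0

Solving the primal: x* = (3.5, 0).
  primal value c^T x* = 14.
Solving the dual: y* = (0, 0, 2).
  dual value b^T y* = 14.
Strong duality: c^T x* = b^T y*. Confirmed.

14


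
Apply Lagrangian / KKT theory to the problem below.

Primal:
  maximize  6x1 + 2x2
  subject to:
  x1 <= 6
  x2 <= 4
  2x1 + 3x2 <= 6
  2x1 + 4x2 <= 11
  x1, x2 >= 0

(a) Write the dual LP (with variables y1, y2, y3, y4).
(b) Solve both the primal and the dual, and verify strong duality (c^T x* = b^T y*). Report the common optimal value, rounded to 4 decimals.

The standard primal-dual pair for 'max c^T x s.t. A x <= b, x >= 0' is:
  Dual:  min b^T y  s.t.  A^T y >= c,  y >= 0.

So the dual LP is:
  minimize  6y1 + 4y2 + 6y3 + 11y4
  subject to:
    y1 + 2y3 + 2y4 >= 6
    y2 + 3y3 + 4y4 >= 2
    y1, y2, y3, y4 >= 0

Solving the primal: x* = (3, 0).
  primal value c^T x* = 18.
Solving the dual: y* = (0, 0, 3, 0).
  dual value b^T y* = 18.
Strong duality: c^T x* = b^T y*. Confirmed.

18


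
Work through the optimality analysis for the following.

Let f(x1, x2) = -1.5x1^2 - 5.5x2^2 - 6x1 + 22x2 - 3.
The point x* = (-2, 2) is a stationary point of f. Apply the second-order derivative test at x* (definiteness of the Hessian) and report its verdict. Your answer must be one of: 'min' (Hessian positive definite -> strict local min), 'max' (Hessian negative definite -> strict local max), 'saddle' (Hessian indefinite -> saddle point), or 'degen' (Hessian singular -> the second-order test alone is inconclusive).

Compute the Hessian H = grad^2 f:
  H = [[-3, 0], [0, -11]]
Verify stationarity: grad f(x*) = H x* + g = (0, 0).
Eigenvalues of H: -11, -3.
Both eigenvalues < 0, so H is negative definite -> x* is a strict local max.

max


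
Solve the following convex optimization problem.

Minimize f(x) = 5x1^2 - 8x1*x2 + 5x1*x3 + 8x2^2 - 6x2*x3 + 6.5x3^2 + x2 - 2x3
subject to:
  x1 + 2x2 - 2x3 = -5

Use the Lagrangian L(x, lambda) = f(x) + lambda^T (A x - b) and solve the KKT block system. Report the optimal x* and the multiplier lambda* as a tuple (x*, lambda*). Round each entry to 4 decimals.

Form the Lagrangian:
  L(x, lambda) = (1/2) x^T Q x + c^T x + lambda^T (A x - b)
Stationarity (grad_x L = 0): Q x + c + A^T lambda = 0.
Primal feasibility: A x = b.

This gives the KKT block system:
  [ Q   A^T ] [ x     ]   [-c ]
  [ A    0  ] [ lambda ] = [ b ]

Solving the linear system:
  x*      = (-1.4952, -0.9266, 0.8258)
  lambda* = (3.4097)
  f(x*)   = 7.2351

x* = (-1.4952, -0.9266, 0.8258), lambda* = (3.4097)


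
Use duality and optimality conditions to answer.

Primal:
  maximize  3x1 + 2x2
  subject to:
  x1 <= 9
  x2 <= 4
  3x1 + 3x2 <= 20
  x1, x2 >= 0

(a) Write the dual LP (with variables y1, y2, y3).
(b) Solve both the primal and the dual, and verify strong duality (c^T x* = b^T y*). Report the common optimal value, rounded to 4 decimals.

The standard primal-dual pair for 'max c^T x s.t. A x <= b, x >= 0' is:
  Dual:  min b^T y  s.t.  A^T y >= c,  y >= 0.

So the dual LP is:
  minimize  9y1 + 4y2 + 20y3
  subject to:
    y1 + 3y3 >= 3
    y2 + 3y3 >= 2
    y1, y2, y3 >= 0

Solving the primal: x* = (6.6667, 0).
  primal value c^T x* = 20.
Solving the dual: y* = (0, 0, 1).
  dual value b^T y* = 20.
Strong duality: c^T x* = b^T y*. Confirmed.

20


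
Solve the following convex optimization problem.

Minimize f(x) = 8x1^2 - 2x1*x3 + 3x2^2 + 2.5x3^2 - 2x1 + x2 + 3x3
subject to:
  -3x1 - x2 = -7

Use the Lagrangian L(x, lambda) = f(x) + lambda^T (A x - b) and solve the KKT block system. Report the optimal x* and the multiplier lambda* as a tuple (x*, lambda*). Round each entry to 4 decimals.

Form the Lagrangian:
  L(x, lambda) = (1/2) x^T Q x + c^T x + lambda^T (A x - b)
Stationarity (grad_x L = 0): Q x + c + A^T lambda = 0.
Primal feasibility: A x = b.

This gives the KKT block system:
  [ Q   A^T ] [ x     ]   [-c ]
  [ A    0  ] [ lambda ] = [ b ]

Solving the linear system:
  x*      = (1.8757, 1.3728, 0.1503)
  lambda* = (9.237)
  f(x*)   = 31.3656

x* = (1.8757, 1.3728, 0.1503), lambda* = (9.237)


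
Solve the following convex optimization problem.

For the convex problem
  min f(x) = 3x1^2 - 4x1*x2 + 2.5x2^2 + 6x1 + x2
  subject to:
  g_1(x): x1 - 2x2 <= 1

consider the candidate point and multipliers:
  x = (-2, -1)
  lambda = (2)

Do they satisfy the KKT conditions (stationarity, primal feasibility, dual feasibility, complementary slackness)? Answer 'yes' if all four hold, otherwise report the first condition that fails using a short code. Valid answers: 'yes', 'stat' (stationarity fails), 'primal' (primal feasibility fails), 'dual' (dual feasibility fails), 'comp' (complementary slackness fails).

Gradient of f: grad f(x) = Q x + c = (-2, 4)
Constraint values g_i(x) = a_i^T x - b_i:
  g_1((-2, -1)) = -1
Stationarity residual: grad f(x) + sum_i lambda_i a_i = (0, 0)
  -> stationarity OK
Primal feasibility (all g_i <= 0): OK
Dual feasibility (all lambda_i >= 0): OK
Complementary slackness (lambda_i * g_i(x) = 0 for all i): FAILS

Verdict: the first failing condition is complementary_slackness -> comp.

comp


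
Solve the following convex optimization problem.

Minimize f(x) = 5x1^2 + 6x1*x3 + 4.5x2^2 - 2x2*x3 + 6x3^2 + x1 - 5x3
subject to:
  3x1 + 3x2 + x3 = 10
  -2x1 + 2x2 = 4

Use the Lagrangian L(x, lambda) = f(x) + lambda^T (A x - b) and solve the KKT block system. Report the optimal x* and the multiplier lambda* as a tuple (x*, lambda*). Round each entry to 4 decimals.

Form the Lagrangian:
  L(x, lambda) = (1/2) x^T Q x + c^T x + lambda^T (A x - b)
Stationarity (grad_x L = 0): Q x + c + A^T lambda = 0.
Primal feasibility: A x = b.

This gives the KKT block system:
  [ Q   A^T ] [ x     ]   [-c ]
  [ A    0  ] [ lambda ] = [ b ]

Solving the linear system:
  x*      = (0.4938, 2.4938, 1.0372)
  lambda* = (-5.4218, -2.0521)
  f(x*)   = 28.8672

x* = (0.4938, 2.4938, 1.0372), lambda* = (-5.4218, -2.0521)


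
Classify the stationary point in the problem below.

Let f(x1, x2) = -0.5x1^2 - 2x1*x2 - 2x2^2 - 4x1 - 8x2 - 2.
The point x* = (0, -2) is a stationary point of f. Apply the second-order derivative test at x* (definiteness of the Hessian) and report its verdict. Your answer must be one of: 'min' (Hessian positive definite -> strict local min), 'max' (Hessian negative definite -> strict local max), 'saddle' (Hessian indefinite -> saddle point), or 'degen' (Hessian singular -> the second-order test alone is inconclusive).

Compute the Hessian H = grad^2 f:
  H = [[-1, -2], [-2, -4]]
Verify stationarity: grad f(x*) = H x* + g = (0, 0).
Eigenvalues of H: -5, 0.
H has a zero eigenvalue (singular; negative semidefinite but not definite), so H is neither positive definite, negative definite, nor indefinite. The second-order test alone is inconclusive -> degen.
(Indeed, f is constant along the null direction of H through x*, so x* is not a strict local extremum.)

degen


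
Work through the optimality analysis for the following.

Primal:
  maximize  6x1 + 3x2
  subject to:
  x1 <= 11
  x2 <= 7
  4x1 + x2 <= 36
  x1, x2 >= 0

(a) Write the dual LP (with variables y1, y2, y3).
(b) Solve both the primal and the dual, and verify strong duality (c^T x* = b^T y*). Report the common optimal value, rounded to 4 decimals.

The standard primal-dual pair for 'max c^T x s.t. A x <= b, x >= 0' is:
  Dual:  min b^T y  s.t.  A^T y >= c,  y >= 0.

So the dual LP is:
  minimize  11y1 + 7y2 + 36y3
  subject to:
    y1 + 4y3 >= 6
    y2 + y3 >= 3
    y1, y2, y3 >= 0

Solving the primal: x* = (7.25, 7).
  primal value c^T x* = 64.5.
Solving the dual: y* = (0, 1.5, 1.5).
  dual value b^T y* = 64.5.
Strong duality: c^T x* = b^T y*. Confirmed.

64.5


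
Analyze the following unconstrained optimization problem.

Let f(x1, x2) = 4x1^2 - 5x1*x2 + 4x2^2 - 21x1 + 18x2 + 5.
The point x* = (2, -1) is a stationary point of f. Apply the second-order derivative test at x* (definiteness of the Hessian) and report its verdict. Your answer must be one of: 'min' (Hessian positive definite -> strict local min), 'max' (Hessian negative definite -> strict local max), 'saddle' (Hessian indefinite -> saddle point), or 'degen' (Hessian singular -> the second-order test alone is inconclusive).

Compute the Hessian H = grad^2 f:
  H = [[8, -5], [-5, 8]]
Verify stationarity: grad f(x*) = H x* + g = (0, 0).
Eigenvalues of H: 3, 13.
Both eigenvalues > 0, so H is positive definite -> x* is a strict local min.

min


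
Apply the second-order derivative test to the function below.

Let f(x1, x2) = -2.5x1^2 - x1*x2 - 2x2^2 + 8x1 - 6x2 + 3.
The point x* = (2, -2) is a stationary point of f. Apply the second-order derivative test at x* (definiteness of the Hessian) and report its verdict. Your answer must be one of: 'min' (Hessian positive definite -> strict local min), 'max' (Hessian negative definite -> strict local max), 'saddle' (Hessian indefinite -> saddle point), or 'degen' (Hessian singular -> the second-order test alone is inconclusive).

Compute the Hessian H = grad^2 f:
  H = [[-5, -1], [-1, -4]]
Verify stationarity: grad f(x*) = H x* + g = (0, 0).
Eigenvalues of H: -5.618, -3.382.
Both eigenvalues < 0, so H is negative definite -> x* is a strict local max.

max


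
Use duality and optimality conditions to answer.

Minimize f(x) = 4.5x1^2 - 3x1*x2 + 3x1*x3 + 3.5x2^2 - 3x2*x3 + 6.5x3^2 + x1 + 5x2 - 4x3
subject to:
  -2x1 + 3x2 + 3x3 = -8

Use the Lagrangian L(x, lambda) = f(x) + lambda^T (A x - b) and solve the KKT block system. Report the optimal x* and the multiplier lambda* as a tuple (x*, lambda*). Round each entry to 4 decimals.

Form the Lagrangian:
  L(x, lambda) = (1/2) x^T Q x + c^T x + lambda^T (A x - b)
Stationarity (grad_x L = 0): Q x + c + A^T lambda = 0.
Primal feasibility: A x = b.

This gives the KKT block system:
  [ Q   A^T ] [ x     ]   [-c ]
  [ A    0  ] [ lambda ] = [ b ]

Solving the linear system:
  x*      = (-0.0422, -2.0143, -0.6806)
  lambda* = (2.3105)
  f(x*)   = 5.5462

x* = (-0.0422, -2.0143, -0.6806), lambda* = (2.3105)


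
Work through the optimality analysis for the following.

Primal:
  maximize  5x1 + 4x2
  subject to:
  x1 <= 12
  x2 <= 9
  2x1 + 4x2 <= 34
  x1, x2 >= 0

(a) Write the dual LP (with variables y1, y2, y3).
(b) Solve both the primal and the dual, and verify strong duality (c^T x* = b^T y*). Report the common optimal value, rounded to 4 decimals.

The standard primal-dual pair for 'max c^T x s.t. A x <= b, x >= 0' is:
  Dual:  min b^T y  s.t.  A^T y >= c,  y >= 0.

So the dual LP is:
  minimize  12y1 + 9y2 + 34y3
  subject to:
    y1 + 2y3 >= 5
    y2 + 4y3 >= 4
    y1, y2, y3 >= 0

Solving the primal: x* = (12, 2.5).
  primal value c^T x* = 70.
Solving the dual: y* = (3, 0, 1).
  dual value b^T y* = 70.
Strong duality: c^T x* = b^T y*. Confirmed.

70


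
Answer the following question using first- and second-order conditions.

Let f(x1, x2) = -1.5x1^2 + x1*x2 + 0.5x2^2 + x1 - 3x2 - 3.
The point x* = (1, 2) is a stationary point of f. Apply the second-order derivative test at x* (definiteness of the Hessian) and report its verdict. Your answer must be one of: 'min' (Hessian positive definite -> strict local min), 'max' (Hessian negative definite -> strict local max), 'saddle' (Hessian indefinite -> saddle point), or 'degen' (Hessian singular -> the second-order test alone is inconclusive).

Compute the Hessian H = grad^2 f:
  H = [[-3, 1], [1, 1]]
Verify stationarity: grad f(x*) = H x* + g = (0, 0).
Eigenvalues of H: -3.2361, 1.2361.
Eigenvalues have mixed signs, so H is indefinite -> x* is a saddle point.

saddle


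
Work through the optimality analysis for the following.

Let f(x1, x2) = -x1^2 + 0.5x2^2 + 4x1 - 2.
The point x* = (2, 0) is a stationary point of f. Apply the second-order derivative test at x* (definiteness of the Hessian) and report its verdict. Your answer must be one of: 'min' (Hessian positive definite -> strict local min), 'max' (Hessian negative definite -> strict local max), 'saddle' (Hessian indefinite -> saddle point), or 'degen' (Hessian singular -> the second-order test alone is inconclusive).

Compute the Hessian H = grad^2 f:
  H = [[-2, 0], [0, 1]]
Verify stationarity: grad f(x*) = H x* + g = (0, 0).
Eigenvalues of H: -2, 1.
Eigenvalues have mixed signs, so H is indefinite -> x* is a saddle point.

saddle


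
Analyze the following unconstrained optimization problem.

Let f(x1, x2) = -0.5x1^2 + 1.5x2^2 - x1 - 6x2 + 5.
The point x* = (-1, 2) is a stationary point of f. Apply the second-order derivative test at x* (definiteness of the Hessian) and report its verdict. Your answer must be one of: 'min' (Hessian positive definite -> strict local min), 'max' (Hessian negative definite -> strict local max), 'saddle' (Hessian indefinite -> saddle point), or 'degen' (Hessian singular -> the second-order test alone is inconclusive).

Compute the Hessian H = grad^2 f:
  H = [[-1, 0], [0, 3]]
Verify stationarity: grad f(x*) = H x* + g = (0, 0).
Eigenvalues of H: -1, 3.
Eigenvalues have mixed signs, so H is indefinite -> x* is a saddle point.

saddle


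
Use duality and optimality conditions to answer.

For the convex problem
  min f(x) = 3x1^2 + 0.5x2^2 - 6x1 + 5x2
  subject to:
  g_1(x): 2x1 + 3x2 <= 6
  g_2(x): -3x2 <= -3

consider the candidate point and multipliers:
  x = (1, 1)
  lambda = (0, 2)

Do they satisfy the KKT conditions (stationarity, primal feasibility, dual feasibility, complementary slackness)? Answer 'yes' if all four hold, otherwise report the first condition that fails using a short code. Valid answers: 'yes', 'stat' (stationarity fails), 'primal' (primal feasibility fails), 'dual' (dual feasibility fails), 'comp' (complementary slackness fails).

Gradient of f: grad f(x) = Q x + c = (0, 6)
Constraint values g_i(x) = a_i^T x - b_i:
  g_1((1, 1)) = -1
  g_2((1, 1)) = 0
Stationarity residual: grad f(x) + sum_i lambda_i a_i = (0, 0)
  -> stationarity OK
Primal feasibility (all g_i <= 0): OK
Dual feasibility (all lambda_i >= 0): OK
Complementary slackness (lambda_i * g_i(x) = 0 for all i): OK

Verdict: yes, KKT holds.

yes


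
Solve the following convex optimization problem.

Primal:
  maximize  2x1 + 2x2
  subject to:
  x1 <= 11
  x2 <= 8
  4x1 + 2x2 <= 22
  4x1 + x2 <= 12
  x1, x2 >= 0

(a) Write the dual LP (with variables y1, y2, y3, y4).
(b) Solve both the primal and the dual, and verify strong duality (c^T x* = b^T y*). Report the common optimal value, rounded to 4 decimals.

The standard primal-dual pair for 'max c^T x s.t. A x <= b, x >= 0' is:
  Dual:  min b^T y  s.t.  A^T y >= c,  y >= 0.

So the dual LP is:
  minimize  11y1 + 8y2 + 22y3 + 12y4
  subject to:
    y1 + 4y3 + 4y4 >= 2
    y2 + 2y3 + y4 >= 2
    y1, y2, y3, y4 >= 0

Solving the primal: x* = (1, 8).
  primal value c^T x* = 18.
Solving the dual: y* = (0, 1.5, 0, 0.5).
  dual value b^T y* = 18.
Strong duality: c^T x* = b^T y*. Confirmed.

18


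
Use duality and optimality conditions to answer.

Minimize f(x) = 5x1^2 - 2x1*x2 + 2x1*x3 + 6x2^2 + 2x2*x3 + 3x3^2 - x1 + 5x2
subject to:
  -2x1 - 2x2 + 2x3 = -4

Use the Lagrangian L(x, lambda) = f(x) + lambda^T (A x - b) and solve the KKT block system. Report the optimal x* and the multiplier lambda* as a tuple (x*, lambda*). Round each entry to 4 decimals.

Form the Lagrangian:
  L(x, lambda) = (1/2) x^T Q x + c^T x + lambda^T (A x - b)
Stationarity (grad_x L = 0): Q x + c + A^T lambda = 0.
Primal feasibility: A x = b.

This gives the KKT block system:
  [ Q   A^T ] [ x     ]   [-c ]
  [ A    0  ] [ lambda ] = [ b ]

Solving the linear system:
  x*      = (0.7606, 0.2234, -1.016)
  lambda* = (2.0638)
  f(x*)   = 4.3059

x* = (0.7606, 0.2234, -1.016), lambda* = (2.0638)


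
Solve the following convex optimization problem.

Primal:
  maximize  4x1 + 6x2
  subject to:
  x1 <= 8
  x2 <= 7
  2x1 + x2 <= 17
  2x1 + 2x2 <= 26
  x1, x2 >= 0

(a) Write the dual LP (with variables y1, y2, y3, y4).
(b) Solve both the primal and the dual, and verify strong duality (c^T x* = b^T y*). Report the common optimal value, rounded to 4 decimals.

The standard primal-dual pair for 'max c^T x s.t. A x <= b, x >= 0' is:
  Dual:  min b^T y  s.t.  A^T y >= c,  y >= 0.

So the dual LP is:
  minimize  8y1 + 7y2 + 17y3 + 26y4
  subject to:
    y1 + 2y3 + 2y4 >= 4
    y2 + y3 + 2y4 >= 6
    y1, y2, y3, y4 >= 0

Solving the primal: x* = (5, 7).
  primal value c^T x* = 62.
Solving the dual: y* = (0, 4, 2, 0).
  dual value b^T y* = 62.
Strong duality: c^T x* = b^T y*. Confirmed.

62


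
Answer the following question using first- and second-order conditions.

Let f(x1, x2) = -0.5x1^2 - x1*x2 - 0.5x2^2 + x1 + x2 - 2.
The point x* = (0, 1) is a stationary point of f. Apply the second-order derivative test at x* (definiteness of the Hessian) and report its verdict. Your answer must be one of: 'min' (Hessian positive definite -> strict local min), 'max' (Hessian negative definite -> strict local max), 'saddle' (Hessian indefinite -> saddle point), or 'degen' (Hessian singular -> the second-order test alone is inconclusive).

Compute the Hessian H = grad^2 f:
  H = [[-1, -1], [-1, -1]]
Verify stationarity: grad f(x*) = H x* + g = (0, 0).
Eigenvalues of H: -2, 0.
H has a zero eigenvalue (singular; negative semidefinite but not definite), so H is neither positive definite, negative definite, nor indefinite. The second-order test alone is inconclusive -> degen.
(Indeed, f is constant along the null direction of H through x*, so x* is not a strict local extremum.)

degen


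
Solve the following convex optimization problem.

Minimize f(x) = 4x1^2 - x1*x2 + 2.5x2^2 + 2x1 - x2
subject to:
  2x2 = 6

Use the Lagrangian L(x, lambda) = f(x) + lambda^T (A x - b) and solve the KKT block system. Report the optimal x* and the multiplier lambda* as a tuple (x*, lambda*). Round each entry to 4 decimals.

Form the Lagrangian:
  L(x, lambda) = (1/2) x^T Q x + c^T x + lambda^T (A x - b)
Stationarity (grad_x L = 0): Q x + c + A^T lambda = 0.
Primal feasibility: A x = b.

This gives the KKT block system:
  [ Q   A^T ] [ x     ]   [-c ]
  [ A    0  ] [ lambda ] = [ b ]

Solving the linear system:
  x*      = (0.125, 3)
  lambda* = (-6.9375)
  f(x*)   = 19.4375

x* = (0.125, 3), lambda* = (-6.9375)


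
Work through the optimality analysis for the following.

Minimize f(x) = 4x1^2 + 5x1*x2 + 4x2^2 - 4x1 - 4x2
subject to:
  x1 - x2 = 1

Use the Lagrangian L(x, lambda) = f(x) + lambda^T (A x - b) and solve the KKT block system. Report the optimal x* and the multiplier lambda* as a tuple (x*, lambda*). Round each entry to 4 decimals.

Form the Lagrangian:
  L(x, lambda) = (1/2) x^T Q x + c^T x + lambda^T (A x - b)
Stationarity (grad_x L = 0): Q x + c + A^T lambda = 0.
Primal feasibility: A x = b.

This gives the KKT block system:
  [ Q   A^T ] [ x     ]   [-c ]
  [ A    0  ] [ lambda ] = [ b ]

Solving the linear system:
  x*      = (0.8077, -0.1923)
  lambda* = (-1.5)
  f(x*)   = -0.4808

x* = (0.8077, -0.1923), lambda* = (-1.5)


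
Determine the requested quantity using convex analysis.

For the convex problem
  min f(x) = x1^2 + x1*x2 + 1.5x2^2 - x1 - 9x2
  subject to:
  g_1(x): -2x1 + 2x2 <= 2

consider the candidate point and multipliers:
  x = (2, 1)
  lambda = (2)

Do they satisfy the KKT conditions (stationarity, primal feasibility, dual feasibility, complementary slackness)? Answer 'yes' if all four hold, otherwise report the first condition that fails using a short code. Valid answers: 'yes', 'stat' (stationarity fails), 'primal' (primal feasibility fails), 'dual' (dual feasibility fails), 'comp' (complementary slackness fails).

Gradient of f: grad f(x) = Q x + c = (4, -4)
Constraint values g_i(x) = a_i^T x - b_i:
  g_1((2, 1)) = -4
Stationarity residual: grad f(x) + sum_i lambda_i a_i = (0, 0)
  -> stationarity OK
Primal feasibility (all g_i <= 0): OK
Dual feasibility (all lambda_i >= 0): OK
Complementary slackness (lambda_i * g_i(x) = 0 for all i): FAILS

Verdict: the first failing condition is complementary_slackness -> comp.

comp


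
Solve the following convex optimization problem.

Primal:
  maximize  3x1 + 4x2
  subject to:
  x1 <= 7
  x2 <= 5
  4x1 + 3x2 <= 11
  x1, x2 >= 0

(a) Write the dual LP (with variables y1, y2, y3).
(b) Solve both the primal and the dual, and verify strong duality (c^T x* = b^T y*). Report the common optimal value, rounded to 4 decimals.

The standard primal-dual pair for 'max c^T x s.t. A x <= b, x >= 0' is:
  Dual:  min b^T y  s.t.  A^T y >= c,  y >= 0.

So the dual LP is:
  minimize  7y1 + 5y2 + 11y3
  subject to:
    y1 + 4y3 >= 3
    y2 + 3y3 >= 4
    y1, y2, y3 >= 0

Solving the primal: x* = (0, 3.6667).
  primal value c^T x* = 14.6667.
Solving the dual: y* = (0, 0, 1.3333).
  dual value b^T y* = 14.6667.
Strong duality: c^T x* = b^T y*. Confirmed.

14.6667


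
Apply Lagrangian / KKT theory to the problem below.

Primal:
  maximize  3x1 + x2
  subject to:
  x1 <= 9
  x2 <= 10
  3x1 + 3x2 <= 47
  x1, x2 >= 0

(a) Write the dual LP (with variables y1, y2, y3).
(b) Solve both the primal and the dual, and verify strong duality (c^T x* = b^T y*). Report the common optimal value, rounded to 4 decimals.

The standard primal-dual pair for 'max c^T x s.t. A x <= b, x >= 0' is:
  Dual:  min b^T y  s.t.  A^T y >= c,  y >= 0.

So the dual LP is:
  minimize  9y1 + 10y2 + 47y3
  subject to:
    y1 + 3y3 >= 3
    y2 + 3y3 >= 1
    y1, y2, y3 >= 0

Solving the primal: x* = (9, 6.6667).
  primal value c^T x* = 33.6667.
Solving the dual: y* = (2, 0, 0.3333).
  dual value b^T y* = 33.6667.
Strong duality: c^T x* = b^T y*. Confirmed.

33.6667


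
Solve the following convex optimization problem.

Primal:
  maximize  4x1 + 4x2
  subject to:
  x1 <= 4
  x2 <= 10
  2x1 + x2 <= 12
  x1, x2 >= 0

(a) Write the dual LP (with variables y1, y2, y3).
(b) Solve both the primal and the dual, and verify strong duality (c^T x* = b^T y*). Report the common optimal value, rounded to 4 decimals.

The standard primal-dual pair for 'max c^T x s.t. A x <= b, x >= 0' is:
  Dual:  min b^T y  s.t.  A^T y >= c,  y >= 0.

So the dual LP is:
  minimize  4y1 + 10y2 + 12y3
  subject to:
    y1 + 2y3 >= 4
    y2 + y3 >= 4
    y1, y2, y3 >= 0

Solving the primal: x* = (1, 10).
  primal value c^T x* = 44.
Solving the dual: y* = (0, 2, 2).
  dual value b^T y* = 44.
Strong duality: c^T x* = b^T y*. Confirmed.

44


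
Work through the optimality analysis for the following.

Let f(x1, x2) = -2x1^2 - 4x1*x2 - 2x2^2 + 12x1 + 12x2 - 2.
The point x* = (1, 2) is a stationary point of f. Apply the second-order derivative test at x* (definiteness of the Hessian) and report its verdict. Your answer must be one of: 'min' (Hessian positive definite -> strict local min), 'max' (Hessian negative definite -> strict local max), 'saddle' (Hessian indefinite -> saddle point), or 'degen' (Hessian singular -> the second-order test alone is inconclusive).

Compute the Hessian H = grad^2 f:
  H = [[-4, -4], [-4, -4]]
Verify stationarity: grad f(x*) = H x* + g = (0, 0).
Eigenvalues of H: -8, 0.
H has a zero eigenvalue (singular; negative semidefinite but not definite), so H is neither positive definite, negative definite, nor indefinite. The second-order test alone is inconclusive -> degen.
(Indeed, f is constant along the null direction of H through x*, so x* is not a strict local extremum.)

degen


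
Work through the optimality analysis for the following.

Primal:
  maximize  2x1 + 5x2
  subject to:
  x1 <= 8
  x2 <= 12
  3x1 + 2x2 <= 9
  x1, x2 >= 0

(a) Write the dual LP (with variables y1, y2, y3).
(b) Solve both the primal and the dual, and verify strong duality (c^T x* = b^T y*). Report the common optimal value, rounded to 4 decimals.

The standard primal-dual pair for 'max c^T x s.t. A x <= b, x >= 0' is:
  Dual:  min b^T y  s.t.  A^T y >= c,  y >= 0.

So the dual LP is:
  minimize  8y1 + 12y2 + 9y3
  subject to:
    y1 + 3y3 >= 2
    y2 + 2y3 >= 5
    y1, y2, y3 >= 0

Solving the primal: x* = (0, 4.5).
  primal value c^T x* = 22.5.
Solving the dual: y* = (0, 0, 2.5).
  dual value b^T y* = 22.5.
Strong duality: c^T x* = b^T y*. Confirmed.

22.5


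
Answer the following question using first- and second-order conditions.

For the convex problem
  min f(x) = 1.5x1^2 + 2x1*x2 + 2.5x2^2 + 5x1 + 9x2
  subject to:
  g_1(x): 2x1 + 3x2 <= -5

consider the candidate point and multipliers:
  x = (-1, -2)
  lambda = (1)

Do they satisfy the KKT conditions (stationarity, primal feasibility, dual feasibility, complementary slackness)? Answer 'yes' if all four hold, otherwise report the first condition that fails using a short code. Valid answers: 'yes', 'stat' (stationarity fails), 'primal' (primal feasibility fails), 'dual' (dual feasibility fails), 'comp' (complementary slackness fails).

Gradient of f: grad f(x) = Q x + c = (-2, -3)
Constraint values g_i(x) = a_i^T x - b_i:
  g_1((-1, -2)) = -3
Stationarity residual: grad f(x) + sum_i lambda_i a_i = (0, 0)
  -> stationarity OK
Primal feasibility (all g_i <= 0): OK
Dual feasibility (all lambda_i >= 0): OK
Complementary slackness (lambda_i * g_i(x) = 0 for all i): FAILS

Verdict: the first failing condition is complementary_slackness -> comp.

comp


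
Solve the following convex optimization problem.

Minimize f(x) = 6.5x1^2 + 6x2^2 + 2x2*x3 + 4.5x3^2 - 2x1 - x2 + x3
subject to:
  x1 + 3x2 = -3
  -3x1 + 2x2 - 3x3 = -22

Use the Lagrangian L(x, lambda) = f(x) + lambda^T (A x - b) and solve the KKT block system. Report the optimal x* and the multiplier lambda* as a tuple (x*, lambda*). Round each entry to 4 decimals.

Form the Lagrangian:
  L(x, lambda) = (1/2) x^T Q x + c^T x + lambda^T (A x - b)
Stationarity (grad_x L = 0): Q x + c + A^T lambda = 0.
Primal feasibility: A x = b.

This gives the KKT block system:
  [ Q   A^T ] [ x     ]   [-c ]
  [ A    0  ] [ lambda ] = [ b ]

Solving the linear system:
  x*      = (2.5239, -1.8413, 3.5819)
  lambda* = (-1.2569, 9.8514)
  f(x*)   = 106.6675

x* = (2.5239, -1.8413, 3.5819), lambda* = (-1.2569, 9.8514)


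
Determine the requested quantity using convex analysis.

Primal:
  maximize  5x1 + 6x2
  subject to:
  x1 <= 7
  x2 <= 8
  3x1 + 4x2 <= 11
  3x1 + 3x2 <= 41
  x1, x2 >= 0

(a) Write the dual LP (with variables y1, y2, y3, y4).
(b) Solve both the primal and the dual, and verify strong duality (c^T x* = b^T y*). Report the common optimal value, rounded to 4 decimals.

The standard primal-dual pair for 'max c^T x s.t. A x <= b, x >= 0' is:
  Dual:  min b^T y  s.t.  A^T y >= c,  y >= 0.

So the dual LP is:
  minimize  7y1 + 8y2 + 11y3 + 41y4
  subject to:
    y1 + 3y3 + 3y4 >= 5
    y2 + 4y3 + 3y4 >= 6
    y1, y2, y3, y4 >= 0

Solving the primal: x* = (3.6667, 0).
  primal value c^T x* = 18.3333.
Solving the dual: y* = (0, 0, 1.6667, 0).
  dual value b^T y* = 18.3333.
Strong duality: c^T x* = b^T y*. Confirmed.

18.3333


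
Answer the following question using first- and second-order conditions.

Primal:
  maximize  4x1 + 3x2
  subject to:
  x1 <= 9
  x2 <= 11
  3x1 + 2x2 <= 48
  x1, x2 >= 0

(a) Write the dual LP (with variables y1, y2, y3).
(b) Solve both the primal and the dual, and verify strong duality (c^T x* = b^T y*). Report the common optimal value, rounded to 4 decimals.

The standard primal-dual pair for 'max c^T x s.t. A x <= b, x >= 0' is:
  Dual:  min b^T y  s.t.  A^T y >= c,  y >= 0.

So the dual LP is:
  minimize  9y1 + 11y2 + 48y3
  subject to:
    y1 + 3y3 >= 4
    y2 + 2y3 >= 3
    y1, y2, y3 >= 0

Solving the primal: x* = (8.6667, 11).
  primal value c^T x* = 67.6667.
Solving the dual: y* = (0, 0.3333, 1.3333).
  dual value b^T y* = 67.6667.
Strong duality: c^T x* = b^T y*. Confirmed.

67.6667


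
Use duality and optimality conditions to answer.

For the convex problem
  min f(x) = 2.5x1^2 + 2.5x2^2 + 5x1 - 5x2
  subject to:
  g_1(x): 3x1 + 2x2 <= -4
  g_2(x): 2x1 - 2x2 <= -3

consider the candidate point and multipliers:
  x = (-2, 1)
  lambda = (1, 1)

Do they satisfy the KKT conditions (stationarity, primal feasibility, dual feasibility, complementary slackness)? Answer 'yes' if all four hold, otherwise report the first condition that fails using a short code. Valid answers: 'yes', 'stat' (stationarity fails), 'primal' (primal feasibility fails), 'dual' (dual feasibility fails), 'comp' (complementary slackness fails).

Gradient of f: grad f(x) = Q x + c = (-5, 0)
Constraint values g_i(x) = a_i^T x - b_i:
  g_1((-2, 1)) = 0
  g_2((-2, 1)) = -3
Stationarity residual: grad f(x) + sum_i lambda_i a_i = (0, 0)
  -> stationarity OK
Primal feasibility (all g_i <= 0): OK
Dual feasibility (all lambda_i >= 0): OK
Complementary slackness (lambda_i * g_i(x) = 0 for all i): FAILS

Verdict: the first failing condition is complementary_slackness -> comp.

comp


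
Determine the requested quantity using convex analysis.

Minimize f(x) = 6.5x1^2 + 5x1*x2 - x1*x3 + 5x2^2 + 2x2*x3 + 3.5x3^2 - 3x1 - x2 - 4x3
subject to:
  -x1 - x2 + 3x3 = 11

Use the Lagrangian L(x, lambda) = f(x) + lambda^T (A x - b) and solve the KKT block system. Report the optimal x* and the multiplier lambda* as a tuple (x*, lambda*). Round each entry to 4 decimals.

Form the Lagrangian:
  L(x, lambda) = (1/2) x^T Q x + c^T x + lambda^T (A x - b)
Stationarity (grad_x L = 0): Q x + c + A^T lambda = 0.
Primal feasibility: A x = b.

This gives the KKT block system:
  [ Q   A^T ] [ x     ]   [-c ]
  [ A    0  ] [ lambda ] = [ b ]

Solving the linear system:
  x*      = (0.6267, -1.4355, 3.3971)
  lambda* = (-5.4273)
  f(x*)   = 22.8335

x* = (0.6267, -1.4355, 3.3971), lambda* = (-5.4273)


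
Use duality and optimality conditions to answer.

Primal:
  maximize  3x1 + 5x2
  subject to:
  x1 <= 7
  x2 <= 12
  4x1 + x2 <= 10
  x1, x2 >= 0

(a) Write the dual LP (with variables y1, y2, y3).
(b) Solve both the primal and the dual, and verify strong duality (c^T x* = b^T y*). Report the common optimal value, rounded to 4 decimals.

The standard primal-dual pair for 'max c^T x s.t. A x <= b, x >= 0' is:
  Dual:  min b^T y  s.t.  A^T y >= c,  y >= 0.

So the dual LP is:
  minimize  7y1 + 12y2 + 10y3
  subject to:
    y1 + 4y3 >= 3
    y2 + y3 >= 5
    y1, y2, y3 >= 0

Solving the primal: x* = (0, 10).
  primal value c^T x* = 50.
Solving the dual: y* = (0, 0, 5).
  dual value b^T y* = 50.
Strong duality: c^T x* = b^T y*. Confirmed.

50


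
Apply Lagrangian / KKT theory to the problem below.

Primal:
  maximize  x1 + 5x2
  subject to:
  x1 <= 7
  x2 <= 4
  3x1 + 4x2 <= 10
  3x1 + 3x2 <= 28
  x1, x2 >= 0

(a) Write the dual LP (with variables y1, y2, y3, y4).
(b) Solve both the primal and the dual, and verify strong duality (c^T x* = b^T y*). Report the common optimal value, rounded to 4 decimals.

The standard primal-dual pair for 'max c^T x s.t. A x <= b, x >= 0' is:
  Dual:  min b^T y  s.t.  A^T y >= c,  y >= 0.

So the dual LP is:
  minimize  7y1 + 4y2 + 10y3 + 28y4
  subject to:
    y1 + 3y3 + 3y4 >= 1
    y2 + 4y3 + 3y4 >= 5
    y1, y2, y3, y4 >= 0

Solving the primal: x* = (0, 2.5).
  primal value c^T x* = 12.5.
Solving the dual: y* = (0, 0, 1.25, 0).
  dual value b^T y* = 12.5.
Strong duality: c^T x* = b^T y*. Confirmed.

12.5


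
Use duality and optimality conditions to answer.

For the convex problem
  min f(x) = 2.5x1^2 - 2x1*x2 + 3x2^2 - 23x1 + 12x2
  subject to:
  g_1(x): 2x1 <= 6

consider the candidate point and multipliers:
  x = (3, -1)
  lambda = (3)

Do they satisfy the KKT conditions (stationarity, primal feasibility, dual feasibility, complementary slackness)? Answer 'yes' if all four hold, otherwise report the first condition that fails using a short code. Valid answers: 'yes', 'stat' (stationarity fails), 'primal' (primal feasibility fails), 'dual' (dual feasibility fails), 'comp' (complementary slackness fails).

Gradient of f: grad f(x) = Q x + c = (-6, 0)
Constraint values g_i(x) = a_i^T x - b_i:
  g_1((3, -1)) = 0
Stationarity residual: grad f(x) + sum_i lambda_i a_i = (0, 0)
  -> stationarity OK
Primal feasibility (all g_i <= 0): OK
Dual feasibility (all lambda_i >= 0): OK
Complementary slackness (lambda_i * g_i(x) = 0 for all i): OK

Verdict: yes, KKT holds.

yes


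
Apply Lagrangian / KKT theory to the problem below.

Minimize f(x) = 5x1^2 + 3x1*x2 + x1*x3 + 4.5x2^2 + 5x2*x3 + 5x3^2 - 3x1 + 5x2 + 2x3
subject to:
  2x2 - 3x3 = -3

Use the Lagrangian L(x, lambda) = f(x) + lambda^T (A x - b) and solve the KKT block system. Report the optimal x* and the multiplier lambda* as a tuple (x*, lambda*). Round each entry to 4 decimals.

Form the Lagrangian:
  L(x, lambda) = (1/2) x^T Q x + c^T x + lambda^T (A x - b)
Stationarity (grad_x L = 0): Q x + c + A^T lambda = 0.
Primal feasibility: A x = b.

This gives the KKT block system:
  [ Q   A^T ] [ x     ]   [-c ]
  [ A    0  ] [ lambda ] = [ b ]

Solving the linear system:
  x*      = (0.566, -0.9982, 0.3345)
  lambda* = (0.3067)
  f(x*)   = -2.55

x* = (0.566, -0.9982, 0.3345), lambda* = (0.3067)


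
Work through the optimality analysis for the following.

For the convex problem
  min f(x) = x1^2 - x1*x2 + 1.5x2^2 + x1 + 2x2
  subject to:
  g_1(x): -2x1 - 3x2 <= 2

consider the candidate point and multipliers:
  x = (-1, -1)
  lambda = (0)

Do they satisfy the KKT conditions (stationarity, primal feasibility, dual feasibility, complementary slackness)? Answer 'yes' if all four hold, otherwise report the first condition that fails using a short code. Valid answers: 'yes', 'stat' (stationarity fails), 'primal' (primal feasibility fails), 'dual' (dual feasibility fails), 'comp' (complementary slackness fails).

Gradient of f: grad f(x) = Q x + c = (0, 0)
Constraint values g_i(x) = a_i^T x - b_i:
  g_1((-1, -1)) = 3
Stationarity residual: grad f(x) + sum_i lambda_i a_i = (0, 0)
  -> stationarity OK
Primal feasibility (all g_i <= 0): FAILS
Dual feasibility (all lambda_i >= 0): OK
Complementary slackness (lambda_i * g_i(x) = 0 for all i): OK

Verdict: the first failing condition is primal_feasibility -> primal.

primal


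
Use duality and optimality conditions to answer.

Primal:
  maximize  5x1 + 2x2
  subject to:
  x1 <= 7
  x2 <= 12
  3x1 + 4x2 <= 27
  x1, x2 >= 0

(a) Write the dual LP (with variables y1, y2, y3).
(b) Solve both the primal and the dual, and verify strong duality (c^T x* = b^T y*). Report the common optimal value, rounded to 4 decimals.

The standard primal-dual pair for 'max c^T x s.t. A x <= b, x >= 0' is:
  Dual:  min b^T y  s.t.  A^T y >= c,  y >= 0.

So the dual LP is:
  minimize  7y1 + 12y2 + 27y3
  subject to:
    y1 + 3y3 >= 5
    y2 + 4y3 >= 2
    y1, y2, y3 >= 0

Solving the primal: x* = (7, 1.5).
  primal value c^T x* = 38.
Solving the dual: y* = (3.5, 0, 0.5).
  dual value b^T y* = 38.
Strong duality: c^T x* = b^T y*. Confirmed.

38


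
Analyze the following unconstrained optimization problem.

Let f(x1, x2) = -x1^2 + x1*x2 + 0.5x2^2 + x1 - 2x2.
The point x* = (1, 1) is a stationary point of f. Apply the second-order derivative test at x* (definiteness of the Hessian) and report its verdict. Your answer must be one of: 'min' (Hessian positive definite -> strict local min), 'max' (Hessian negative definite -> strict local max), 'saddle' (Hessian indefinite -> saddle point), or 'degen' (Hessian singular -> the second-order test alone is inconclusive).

Compute the Hessian H = grad^2 f:
  H = [[-2, 1], [1, 1]]
Verify stationarity: grad f(x*) = H x* + g = (0, 0).
Eigenvalues of H: -2.3028, 1.3028.
Eigenvalues have mixed signs, so H is indefinite -> x* is a saddle point.

saddle


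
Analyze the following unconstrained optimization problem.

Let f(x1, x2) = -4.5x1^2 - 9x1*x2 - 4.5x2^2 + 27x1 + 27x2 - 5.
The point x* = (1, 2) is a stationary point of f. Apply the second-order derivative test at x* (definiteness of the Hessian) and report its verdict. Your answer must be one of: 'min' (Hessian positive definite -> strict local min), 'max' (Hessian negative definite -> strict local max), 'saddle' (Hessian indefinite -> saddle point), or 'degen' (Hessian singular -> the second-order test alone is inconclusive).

Compute the Hessian H = grad^2 f:
  H = [[-9, -9], [-9, -9]]
Verify stationarity: grad f(x*) = H x* + g = (0, 0).
Eigenvalues of H: -18, 0.
H has a zero eigenvalue (singular; negative semidefinite but not definite), so H is neither positive definite, negative definite, nor indefinite. The second-order test alone is inconclusive -> degen.
(Indeed, f is constant along the null direction of H through x*, so x* is not a strict local extremum.)

degen
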